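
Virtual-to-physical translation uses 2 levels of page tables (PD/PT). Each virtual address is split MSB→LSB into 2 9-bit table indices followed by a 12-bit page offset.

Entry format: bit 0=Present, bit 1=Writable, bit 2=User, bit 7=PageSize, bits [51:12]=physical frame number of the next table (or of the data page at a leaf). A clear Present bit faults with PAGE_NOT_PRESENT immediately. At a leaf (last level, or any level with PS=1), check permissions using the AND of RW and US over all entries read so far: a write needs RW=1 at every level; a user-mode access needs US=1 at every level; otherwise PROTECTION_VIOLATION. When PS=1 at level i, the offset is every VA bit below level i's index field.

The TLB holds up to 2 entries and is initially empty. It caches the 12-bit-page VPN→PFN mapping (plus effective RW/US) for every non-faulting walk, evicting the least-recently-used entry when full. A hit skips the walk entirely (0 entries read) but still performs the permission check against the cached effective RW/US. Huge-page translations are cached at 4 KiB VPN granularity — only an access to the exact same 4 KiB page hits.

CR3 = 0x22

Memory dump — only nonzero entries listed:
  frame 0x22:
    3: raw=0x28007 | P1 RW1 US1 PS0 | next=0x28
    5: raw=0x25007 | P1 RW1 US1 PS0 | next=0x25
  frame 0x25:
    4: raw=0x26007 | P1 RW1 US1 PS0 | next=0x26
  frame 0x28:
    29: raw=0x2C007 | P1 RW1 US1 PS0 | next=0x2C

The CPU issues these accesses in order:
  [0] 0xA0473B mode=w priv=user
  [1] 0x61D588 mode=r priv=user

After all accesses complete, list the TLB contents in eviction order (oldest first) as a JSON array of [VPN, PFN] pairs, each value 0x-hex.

Trace:
#0 VA=0xA0473B (w,user):
  lvl0: tbl 0x22, slot 5 ⇒ 0x25007 (P1/RW1/US1/PS0)
  lvl1: tbl 0x25, slot 4 ⇒ 0x26007 (P1/RW1/US1/PS0)
  ⇒ phys 0x2673B  [2 reads]
#1 VA=0x61D588 (r,user):
  lvl0: tbl 0x22, slot 3 ⇒ 0x28007 (P1/RW1/US1/PS0)
  lvl1: tbl 0x28, slot 29 ⇒ 0x2C007 (P1/RW1/US1/PS0)
  ⇒ phys 0x2C588  [2 reads]

TLB: [["0xA04", "0x26"], ["0x61D", "0x2C"]]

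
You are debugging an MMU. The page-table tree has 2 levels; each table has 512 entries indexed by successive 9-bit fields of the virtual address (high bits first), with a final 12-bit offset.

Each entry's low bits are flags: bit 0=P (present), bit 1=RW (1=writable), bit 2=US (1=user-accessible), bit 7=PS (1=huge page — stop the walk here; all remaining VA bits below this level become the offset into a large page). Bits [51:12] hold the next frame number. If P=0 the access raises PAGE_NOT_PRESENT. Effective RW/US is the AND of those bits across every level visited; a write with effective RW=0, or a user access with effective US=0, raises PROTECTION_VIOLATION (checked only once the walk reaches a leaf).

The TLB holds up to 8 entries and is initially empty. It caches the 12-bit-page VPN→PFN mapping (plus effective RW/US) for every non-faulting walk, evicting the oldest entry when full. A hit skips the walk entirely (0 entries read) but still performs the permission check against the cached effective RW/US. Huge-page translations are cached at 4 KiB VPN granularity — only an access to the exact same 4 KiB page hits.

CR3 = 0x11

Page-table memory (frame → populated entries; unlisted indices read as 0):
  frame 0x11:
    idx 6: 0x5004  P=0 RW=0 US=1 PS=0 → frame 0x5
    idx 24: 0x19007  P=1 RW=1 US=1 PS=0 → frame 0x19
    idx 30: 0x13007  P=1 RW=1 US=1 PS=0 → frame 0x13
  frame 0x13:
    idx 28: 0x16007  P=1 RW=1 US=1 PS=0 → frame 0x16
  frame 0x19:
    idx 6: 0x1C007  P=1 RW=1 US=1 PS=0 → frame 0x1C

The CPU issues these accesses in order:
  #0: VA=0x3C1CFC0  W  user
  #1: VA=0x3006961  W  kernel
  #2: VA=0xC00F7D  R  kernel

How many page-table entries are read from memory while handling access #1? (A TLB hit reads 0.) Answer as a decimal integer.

Trace:
#0 VA=0x3C1CFC0 (w,user):
  [0] read 0x11 idx=30: raw=0x13007 flags P=1 W=1 U=1 S=0
  [1] read 0x13 idx=28: raw=0x16007 flags P=1 W=1 U=1 S=0
  → PA=0x16FC0  (2 entries read)
#1 VA=0x3006961 (w,kernel):
  [0] read 0x11 idx=24: raw=0x19007 flags P=1 W=1 U=1 S=0
  [1] read 0x19 idx=6: raw=0x1C007 flags P=1 W=1 U=1 S=0
  → PA=0x1C961  (2 entries read)
#2 VA=0xC00F7D (r,kernel):
  [0] read 0x11 idx=6: raw=0x5004 flags P=0 W=0 U=1 S=0
  ✗ PAGE_NOT_PRESENT  [1 reads]

Entries read for #1: 2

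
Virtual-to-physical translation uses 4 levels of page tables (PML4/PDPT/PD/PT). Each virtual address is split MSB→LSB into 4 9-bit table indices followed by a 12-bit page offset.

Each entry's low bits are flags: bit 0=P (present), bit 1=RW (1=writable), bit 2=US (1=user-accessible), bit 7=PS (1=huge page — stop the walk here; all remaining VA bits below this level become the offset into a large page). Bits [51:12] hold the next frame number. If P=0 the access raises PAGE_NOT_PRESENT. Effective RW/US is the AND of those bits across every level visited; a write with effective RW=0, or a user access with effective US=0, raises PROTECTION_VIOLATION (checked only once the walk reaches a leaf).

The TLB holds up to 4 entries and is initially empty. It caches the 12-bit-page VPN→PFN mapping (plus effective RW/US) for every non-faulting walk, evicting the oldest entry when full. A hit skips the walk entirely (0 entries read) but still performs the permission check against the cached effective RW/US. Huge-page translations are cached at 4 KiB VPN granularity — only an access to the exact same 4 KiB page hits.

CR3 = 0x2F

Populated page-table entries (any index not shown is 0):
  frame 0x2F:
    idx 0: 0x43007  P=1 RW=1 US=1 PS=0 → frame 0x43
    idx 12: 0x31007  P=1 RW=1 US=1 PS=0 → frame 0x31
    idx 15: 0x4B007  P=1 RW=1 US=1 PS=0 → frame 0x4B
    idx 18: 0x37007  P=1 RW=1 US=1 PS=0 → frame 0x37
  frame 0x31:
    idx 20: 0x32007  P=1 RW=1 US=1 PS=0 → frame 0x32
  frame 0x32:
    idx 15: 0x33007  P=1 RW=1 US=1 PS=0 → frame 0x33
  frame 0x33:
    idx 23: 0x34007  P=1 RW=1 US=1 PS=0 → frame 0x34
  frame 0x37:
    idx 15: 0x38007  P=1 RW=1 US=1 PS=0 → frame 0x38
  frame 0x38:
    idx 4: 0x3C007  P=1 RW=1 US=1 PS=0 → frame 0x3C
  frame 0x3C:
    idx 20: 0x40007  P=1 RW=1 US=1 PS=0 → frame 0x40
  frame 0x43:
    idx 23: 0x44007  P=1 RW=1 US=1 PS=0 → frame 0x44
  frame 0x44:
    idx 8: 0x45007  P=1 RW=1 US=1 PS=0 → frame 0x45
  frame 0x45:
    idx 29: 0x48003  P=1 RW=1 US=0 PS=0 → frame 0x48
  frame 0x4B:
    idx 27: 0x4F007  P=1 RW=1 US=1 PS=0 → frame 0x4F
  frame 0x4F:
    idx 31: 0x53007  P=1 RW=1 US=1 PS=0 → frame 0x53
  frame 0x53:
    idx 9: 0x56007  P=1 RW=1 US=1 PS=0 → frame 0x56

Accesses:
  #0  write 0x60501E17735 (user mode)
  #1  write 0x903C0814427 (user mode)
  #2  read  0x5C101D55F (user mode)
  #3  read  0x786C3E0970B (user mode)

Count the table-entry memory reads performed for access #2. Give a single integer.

Trace:
#0 VA=0x60501E17735 (w,user):
  L0: frame=0x2F idx=12 entry=0x31007 [P=1 RW=1 US=1 PS=0]
  L1: frame=0x31 idx=20 entry=0x32007 [P=1 RW=1 US=1 PS=0]
  L2: frame=0x32 idx=15 entry=0x33007 [P=1 RW=1 US=1 PS=0]
  L3: frame=0x33 idx=23 entry=0x34007 [P=1 RW=1 US=1 PS=0]
  → PA=0x34735  (4 entries read)
#1 VA=0x903C0814427 (w,user):
  L0: frame=0x2F idx=18 entry=0x37007 [P=1 RW=1 US=1 PS=0]
  L1: frame=0x37 idx=15 entry=0x38007 [P=1 RW=1 US=1 PS=0]
  L2: frame=0x38 idx=4 entry=0x3C007 [P=1 RW=1 US=1 PS=0]
  L3: frame=0x3C idx=20 entry=0x40007 [P=1 RW=1 US=1 PS=0]
  → PA=0x40427  (4 entries read)
#2 VA=0x5C101D55F (r,user):
  L0: frame=0x2F idx=0 entry=0x43007 [P=1 RW=1 US=1 PS=0]
  L1: frame=0x43 idx=23 entry=0x44007 [P=1 RW=1 US=1 PS=0]
  L2: frame=0x44 idx=8 entry=0x45007 [P=1 RW=1 US=1 PS=0]
  L3: frame=0x45 idx=29 entry=0x48003 [P=1 RW=1 US=0 PS=0]
  ✗ PROTECTION_VIOLATION  [4 reads]
#3 VA=0x786C3E0970B (r,user):
  L0: frame=0x2F idx=15 entry=0x4B007 [P=1 RW=1 US=1 PS=0]
  L1: frame=0x4B idx=27 entry=0x4F007 [P=1 RW=1 US=1 PS=0]
  L2: frame=0x4F idx=31 entry=0x53007 [P=1 RW=1 US=1 PS=0]
  L3: frame=0x53 idx=9 entry=0x56007 [P=1 RW=1 US=1 PS=0]
  → PA=0x5670B  (4 entries read)

Entries read for #2: 4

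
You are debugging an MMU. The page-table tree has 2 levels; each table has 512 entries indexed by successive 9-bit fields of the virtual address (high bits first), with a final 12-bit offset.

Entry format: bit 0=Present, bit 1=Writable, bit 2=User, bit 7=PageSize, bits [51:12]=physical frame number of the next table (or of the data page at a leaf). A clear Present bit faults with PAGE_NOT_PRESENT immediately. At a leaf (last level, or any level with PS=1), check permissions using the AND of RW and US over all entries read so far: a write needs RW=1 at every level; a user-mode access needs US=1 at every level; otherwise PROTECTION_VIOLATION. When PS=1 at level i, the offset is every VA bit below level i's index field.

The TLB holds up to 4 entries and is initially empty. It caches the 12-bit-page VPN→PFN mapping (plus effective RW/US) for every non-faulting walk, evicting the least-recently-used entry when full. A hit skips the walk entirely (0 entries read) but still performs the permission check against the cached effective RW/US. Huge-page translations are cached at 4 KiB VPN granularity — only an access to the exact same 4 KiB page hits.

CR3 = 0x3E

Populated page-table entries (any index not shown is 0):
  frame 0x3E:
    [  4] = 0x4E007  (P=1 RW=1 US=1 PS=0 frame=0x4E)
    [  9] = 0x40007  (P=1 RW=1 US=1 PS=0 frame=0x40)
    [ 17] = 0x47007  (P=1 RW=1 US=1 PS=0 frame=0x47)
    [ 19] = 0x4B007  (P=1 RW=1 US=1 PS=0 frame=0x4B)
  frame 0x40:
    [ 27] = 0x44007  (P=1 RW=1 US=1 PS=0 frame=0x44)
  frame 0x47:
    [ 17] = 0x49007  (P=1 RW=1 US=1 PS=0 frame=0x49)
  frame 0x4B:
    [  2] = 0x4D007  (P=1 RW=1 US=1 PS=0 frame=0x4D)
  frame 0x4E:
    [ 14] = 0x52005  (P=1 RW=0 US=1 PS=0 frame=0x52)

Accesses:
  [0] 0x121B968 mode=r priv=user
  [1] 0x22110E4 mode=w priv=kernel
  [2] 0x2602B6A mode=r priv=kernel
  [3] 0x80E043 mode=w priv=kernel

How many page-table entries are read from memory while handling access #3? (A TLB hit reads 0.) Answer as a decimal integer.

Per-access translation:
#0 VA=0x121B968 (r,user):
  lvl0: tbl 0x3E, slot 9 ⇒ 0x40007 (P1/RW1/US1/PS0)
  lvl1: tbl 0x40, slot 27 ⇒ 0x44007 (P1/RW1/US1/PS0)
  ⇒ phys 0x44968  [2 reads]
#1 VA=0x22110E4 (w,kernel):
  lvl0: tbl 0x3E, slot 17 ⇒ 0x47007 (P1/RW1/US1/PS0)
  lvl1: tbl 0x47, slot 17 ⇒ 0x49007 (P1/RW1/US1/PS0)
  ⇒ phys 0x490E4  [2 reads]
#2 VA=0x2602B6A (r,kernel):
  lvl0: tbl 0x3E, slot 19 ⇒ 0x4B007 (P1/RW1/US1/PS0)
  lvl1: tbl 0x4B, slot 2 ⇒ 0x4D007 (P1/RW1/US1/PS0)
  ⇒ phys 0x4DB6A  [2 reads]
#3 VA=0x80E043 (w,kernel):
  lvl0: tbl 0x3E, slot 4 ⇒ 0x4E007 (P1/RW1/US1/PS0)
  lvl1: tbl 0x4E, slot 14 ⇒ 0x52005 (P1/RW0/US1/PS0)
  ⇒ fault: PROTECTION_VIOLATION  — 2 lookups

Entries read for #3: 2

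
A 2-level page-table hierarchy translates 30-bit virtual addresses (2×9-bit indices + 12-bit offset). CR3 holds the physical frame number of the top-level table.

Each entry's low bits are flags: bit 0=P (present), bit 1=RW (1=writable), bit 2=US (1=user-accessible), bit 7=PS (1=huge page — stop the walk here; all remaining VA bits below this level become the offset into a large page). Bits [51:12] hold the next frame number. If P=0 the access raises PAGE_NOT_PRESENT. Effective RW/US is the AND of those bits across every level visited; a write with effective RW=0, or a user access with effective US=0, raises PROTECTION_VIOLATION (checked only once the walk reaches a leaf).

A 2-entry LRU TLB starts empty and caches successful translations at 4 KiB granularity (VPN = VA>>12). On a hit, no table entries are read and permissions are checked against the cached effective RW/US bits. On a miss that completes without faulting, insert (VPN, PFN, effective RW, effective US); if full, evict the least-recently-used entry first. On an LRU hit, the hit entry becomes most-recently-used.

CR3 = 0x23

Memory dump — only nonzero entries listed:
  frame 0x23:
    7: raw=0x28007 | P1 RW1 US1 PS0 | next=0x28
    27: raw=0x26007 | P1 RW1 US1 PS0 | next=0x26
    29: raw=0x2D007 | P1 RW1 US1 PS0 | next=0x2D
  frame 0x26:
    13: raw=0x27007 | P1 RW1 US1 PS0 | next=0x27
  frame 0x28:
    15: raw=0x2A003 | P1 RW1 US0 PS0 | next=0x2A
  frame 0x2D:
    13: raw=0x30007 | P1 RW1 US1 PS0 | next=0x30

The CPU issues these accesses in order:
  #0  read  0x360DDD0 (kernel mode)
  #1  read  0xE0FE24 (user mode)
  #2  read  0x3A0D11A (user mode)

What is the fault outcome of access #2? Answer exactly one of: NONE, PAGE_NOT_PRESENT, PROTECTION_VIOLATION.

Walk each access:
#0 VA=0x360DDD0 (r,kernel):
  L0: frame=0x23 idx=27 entry=0x26007 [P=1 RW=1 US=1 PS=0]
  L1: frame=0x26 idx=13 entry=0x27007 [P=1 RW=1 US=1 PS=0]
  ✓ 0x27DD0  — 2 lookups
#1 VA=0xE0FE24 (r,user):
  L0: frame=0x23 idx=7 entry=0x28007 [P=1 RW=1 US=1 PS=0]
  L1: frame=0x28 idx=15 entry=0x2A003 [P=1 RW=1 US=0 PS=0]
  ✗ PROTECTION_VIOLATION  [2 reads]
#2 VA=0x3A0D11A (r,user):
  L0: frame=0x23 idx=29 entry=0x2D007 [P=1 RW=1 US=1 PS=0]
  L1: frame=0x2D idx=13 entry=0x30007 [P=1 RW=1 US=1 PS=0]
  ✓ 0x3011A  — 2 lookups

Access #2 fault: NONE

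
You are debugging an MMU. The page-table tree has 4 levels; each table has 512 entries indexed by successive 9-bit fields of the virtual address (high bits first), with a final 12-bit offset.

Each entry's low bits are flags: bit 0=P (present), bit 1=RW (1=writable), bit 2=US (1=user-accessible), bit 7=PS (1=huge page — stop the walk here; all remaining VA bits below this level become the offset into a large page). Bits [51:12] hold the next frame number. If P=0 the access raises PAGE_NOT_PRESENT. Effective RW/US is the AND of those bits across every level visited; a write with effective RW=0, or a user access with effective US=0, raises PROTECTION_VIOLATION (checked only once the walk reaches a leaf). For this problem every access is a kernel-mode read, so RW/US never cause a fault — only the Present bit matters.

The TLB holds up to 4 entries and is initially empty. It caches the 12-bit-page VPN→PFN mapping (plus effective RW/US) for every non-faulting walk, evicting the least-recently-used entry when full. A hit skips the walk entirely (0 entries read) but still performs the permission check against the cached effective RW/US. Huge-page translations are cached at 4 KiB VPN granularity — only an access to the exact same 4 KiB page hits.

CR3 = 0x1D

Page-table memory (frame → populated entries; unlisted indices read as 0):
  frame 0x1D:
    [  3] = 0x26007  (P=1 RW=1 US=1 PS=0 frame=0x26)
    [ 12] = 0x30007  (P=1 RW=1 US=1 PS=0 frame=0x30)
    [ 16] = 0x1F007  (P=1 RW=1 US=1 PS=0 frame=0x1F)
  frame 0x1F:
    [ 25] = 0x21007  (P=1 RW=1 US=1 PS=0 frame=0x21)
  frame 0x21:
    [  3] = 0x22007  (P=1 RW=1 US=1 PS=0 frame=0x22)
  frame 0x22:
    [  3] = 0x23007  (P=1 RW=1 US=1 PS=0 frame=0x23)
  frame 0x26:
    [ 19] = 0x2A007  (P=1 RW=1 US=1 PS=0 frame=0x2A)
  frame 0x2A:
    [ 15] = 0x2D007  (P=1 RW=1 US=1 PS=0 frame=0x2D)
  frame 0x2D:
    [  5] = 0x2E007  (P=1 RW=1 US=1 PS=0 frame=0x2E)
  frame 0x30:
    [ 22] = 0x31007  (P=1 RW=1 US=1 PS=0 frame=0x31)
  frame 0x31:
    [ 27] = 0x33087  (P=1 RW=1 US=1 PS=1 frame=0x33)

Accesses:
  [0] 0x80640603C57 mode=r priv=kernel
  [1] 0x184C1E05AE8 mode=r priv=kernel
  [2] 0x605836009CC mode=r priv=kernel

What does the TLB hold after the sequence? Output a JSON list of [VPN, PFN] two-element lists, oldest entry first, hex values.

Trace:
#0 VA=0x80640603C57 (r,kernel):
  L0 @0x1D[16] → 0x1F007  P=1,RW=1,US=1,PS=0
  L1 @0x1F[25] → 0x21007  P=1,RW=1,US=1,PS=0
  L2 @0x21[3] → 0x22007  P=1,RW=1,US=1,PS=0
  L3 @0x22[3] → 0x23007  P=1,RW=1,US=1,PS=0
  ⇒ phys 0x23C57  [4 reads]
#1 VA=0x184C1E05AE8 (r,kernel):
  L0 @0x1D[3] → 0x26007  P=1,RW=1,US=1,PS=0
  L1 @0x26[19] → 0x2A007  P=1,RW=1,US=1,PS=0
  L2 @0x2A[15] → 0x2D007  P=1,RW=1,US=1,PS=0
  L3 @0x2D[5] → 0x2E007  P=1,RW=1,US=1,PS=0
  ⇒ phys 0x2EAE8  [4 reads]
#2 VA=0x605836009CC (r,kernel):
  L0 @0x1D[12] → 0x30007  P=1,RW=1,US=1,PS=0
  L1 @0x30[22] → 0x31007  P=1,RW=1,US=1,PS=0
  L2 @0x31[27] → 0x33087  P=1,RW=1,US=1,PS=1
  ⇒ phys 0x339CC (huge @L2)  [3 reads]

TLB: [["0x80640603", "0x23"], ["0x184C1E05", "0x2E"], ["0x60583600", "0x33"]]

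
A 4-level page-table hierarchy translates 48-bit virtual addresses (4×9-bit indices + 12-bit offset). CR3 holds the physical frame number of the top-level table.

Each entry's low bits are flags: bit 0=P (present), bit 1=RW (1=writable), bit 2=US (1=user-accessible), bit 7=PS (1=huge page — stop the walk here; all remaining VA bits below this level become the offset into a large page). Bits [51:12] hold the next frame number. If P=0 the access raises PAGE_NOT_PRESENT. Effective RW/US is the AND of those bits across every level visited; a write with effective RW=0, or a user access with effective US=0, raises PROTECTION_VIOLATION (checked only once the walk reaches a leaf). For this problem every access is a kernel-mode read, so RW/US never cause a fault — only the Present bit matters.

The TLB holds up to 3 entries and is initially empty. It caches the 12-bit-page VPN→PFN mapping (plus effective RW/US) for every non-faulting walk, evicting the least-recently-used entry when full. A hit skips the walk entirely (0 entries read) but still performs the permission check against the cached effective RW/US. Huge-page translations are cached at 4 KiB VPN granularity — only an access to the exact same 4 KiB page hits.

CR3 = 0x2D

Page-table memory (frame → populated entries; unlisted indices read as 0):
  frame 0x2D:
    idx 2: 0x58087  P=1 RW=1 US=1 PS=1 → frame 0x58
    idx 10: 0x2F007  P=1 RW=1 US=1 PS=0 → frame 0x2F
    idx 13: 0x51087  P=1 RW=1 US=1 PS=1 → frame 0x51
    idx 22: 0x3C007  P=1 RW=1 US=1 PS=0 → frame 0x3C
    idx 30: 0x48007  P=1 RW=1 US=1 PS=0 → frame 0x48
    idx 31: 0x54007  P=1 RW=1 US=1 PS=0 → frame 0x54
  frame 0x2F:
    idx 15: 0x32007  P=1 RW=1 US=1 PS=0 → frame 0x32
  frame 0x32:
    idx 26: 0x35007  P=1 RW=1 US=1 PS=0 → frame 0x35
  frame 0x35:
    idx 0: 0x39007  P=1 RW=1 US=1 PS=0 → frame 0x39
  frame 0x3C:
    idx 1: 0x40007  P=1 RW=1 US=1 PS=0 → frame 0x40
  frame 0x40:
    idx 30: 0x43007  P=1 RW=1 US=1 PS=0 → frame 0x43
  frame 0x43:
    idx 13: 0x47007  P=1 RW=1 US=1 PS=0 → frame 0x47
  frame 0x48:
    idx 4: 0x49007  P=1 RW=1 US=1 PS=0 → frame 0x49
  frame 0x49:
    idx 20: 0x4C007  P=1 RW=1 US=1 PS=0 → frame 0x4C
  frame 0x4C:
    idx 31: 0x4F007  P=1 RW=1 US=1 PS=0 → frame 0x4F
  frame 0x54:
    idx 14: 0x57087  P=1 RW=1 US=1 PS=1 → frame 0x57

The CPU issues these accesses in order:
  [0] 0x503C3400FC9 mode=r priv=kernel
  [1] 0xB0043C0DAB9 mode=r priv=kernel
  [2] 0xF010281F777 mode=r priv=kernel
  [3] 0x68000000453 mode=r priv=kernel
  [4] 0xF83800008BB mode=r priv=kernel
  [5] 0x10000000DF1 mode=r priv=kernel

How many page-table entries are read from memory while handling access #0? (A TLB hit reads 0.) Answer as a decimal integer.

Walk each access:
#0 VA=0x503C3400FC9 (r,kernel):
  lvl0: tbl 0x2D, slot 10 ⇒ 0x2F007 (P1/RW1/US1/PS0)
  lvl1: tbl 0x2F, slot 15 ⇒ 0x32007 (P1/RW1/US1/PS0)
  lvl2: tbl 0x32, slot 26 ⇒ 0x35007 (P1/RW1/US1/PS0)
  lvl3: tbl 0x35, slot 0 ⇒ 0x39007 (P1/RW1/US1/PS0)
  ✓ 0x39FC9  — 4 lookups
#1 VA=0xB0043C0DAB9 (r,kernel):
  lvl0: tbl 0x2D, slot 22 ⇒ 0x3C007 (P1/RW1/US1/PS0)
  lvl1: tbl 0x3C, slot 1 ⇒ 0x40007 (P1/RW1/US1/PS0)
  lvl2: tbl 0x40, slot 30 ⇒ 0x43007 (P1/RW1/US1/PS0)
  lvl3: tbl 0x43, slot 13 ⇒ 0x47007 (P1/RW1/US1/PS0)
  ✓ 0x47AB9  — 4 lookups
#2 VA=0xF010281F777 (r,kernel):
  lvl0: tbl 0x2D, slot 30 ⇒ 0x48007 (P1/RW1/US1/PS0)
  lvl1: tbl 0x48, slot 4 ⇒ 0x49007 (P1/RW1/US1/PS0)
  lvl2: tbl 0x49, slot 20 ⇒ 0x4C007 (P1/RW1/US1/PS0)
  lvl3: tbl 0x4C, slot 31 ⇒ 0x4F007 (P1/RW1/US1/PS0)
  ✓ 0x4F777  — 4 lookups
#3 VA=0x68000000453 (r,kernel):
  lvl0: tbl 0x2D, slot 13 ⇒ 0x51087 (P1/RW1/US1/PS1)
  ✓ 0x51453 (huge @L0)  — 1 lookups
#4 VA=0xF83800008BB (r,kernel):
  lvl0: tbl 0x2D, slot 31 ⇒ 0x54007 (P1/RW1/US1/PS0)
  lvl1: tbl 0x54, slot 14 ⇒ 0x57087 (P1/RW1/US1/PS1)
  ✓ 0x578BB (huge @L1)  — 2 lookups
#5 VA=0x10000000DF1 (r,kernel):
  lvl0: tbl 0x2D, slot 2 ⇒ 0x58087 (P1/RW1/US1/PS1)
  ✓ 0x58DF1 (huge @L0)  — 1 lookups

Entries read for #0: 4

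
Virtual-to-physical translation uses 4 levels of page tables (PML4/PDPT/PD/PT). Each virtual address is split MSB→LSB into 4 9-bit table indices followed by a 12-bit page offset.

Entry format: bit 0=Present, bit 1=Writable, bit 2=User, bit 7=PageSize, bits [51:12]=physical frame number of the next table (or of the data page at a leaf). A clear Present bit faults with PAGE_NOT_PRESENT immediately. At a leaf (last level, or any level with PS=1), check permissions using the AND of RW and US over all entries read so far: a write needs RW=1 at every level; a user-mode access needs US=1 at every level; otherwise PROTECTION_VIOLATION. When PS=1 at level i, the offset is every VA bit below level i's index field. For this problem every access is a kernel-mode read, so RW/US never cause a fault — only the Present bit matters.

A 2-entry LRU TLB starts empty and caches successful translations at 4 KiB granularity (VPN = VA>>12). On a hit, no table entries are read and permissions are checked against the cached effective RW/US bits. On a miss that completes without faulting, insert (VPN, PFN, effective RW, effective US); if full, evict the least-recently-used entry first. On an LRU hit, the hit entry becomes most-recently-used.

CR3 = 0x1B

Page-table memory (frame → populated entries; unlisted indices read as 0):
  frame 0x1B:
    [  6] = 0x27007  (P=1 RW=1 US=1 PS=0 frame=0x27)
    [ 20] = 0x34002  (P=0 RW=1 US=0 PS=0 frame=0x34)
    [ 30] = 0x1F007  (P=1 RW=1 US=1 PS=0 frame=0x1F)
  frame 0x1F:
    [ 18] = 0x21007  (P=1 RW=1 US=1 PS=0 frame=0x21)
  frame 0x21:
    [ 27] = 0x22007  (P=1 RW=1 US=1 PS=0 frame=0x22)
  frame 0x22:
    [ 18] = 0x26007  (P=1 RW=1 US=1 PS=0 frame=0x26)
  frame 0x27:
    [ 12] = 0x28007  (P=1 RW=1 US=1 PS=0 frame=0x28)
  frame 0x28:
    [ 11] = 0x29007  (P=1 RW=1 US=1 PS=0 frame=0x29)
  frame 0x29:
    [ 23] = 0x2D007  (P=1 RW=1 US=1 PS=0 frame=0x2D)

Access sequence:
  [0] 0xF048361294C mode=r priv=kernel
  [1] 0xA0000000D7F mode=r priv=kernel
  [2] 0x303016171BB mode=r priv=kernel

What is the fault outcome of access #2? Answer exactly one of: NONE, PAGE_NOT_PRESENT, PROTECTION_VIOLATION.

Per-access translation:
#0 VA=0xF048361294C (r,kernel):
  [0] read 0x1B idx=30: raw=0x1F007 flags P=1 W=1 U=1 S=0
  [1] read 0x1F idx=18: raw=0x21007 flags P=1 W=1 U=1 S=0
  [2] read 0x21 idx=27: raw=0x22007 flags P=1 W=1 U=1 S=0
  [3] read 0x22 idx=18: raw=0x26007 flags P=1 W=1 U=1 S=0
  ✓ 0x2694C  — 4 lookups
#1 VA=0xA0000000D7F (r,kernel):
  [0] read 0x1B idx=20: raw=0x34002 flags P=0 W=1 U=0 S=0
  ⇒ fault: PAGE_NOT_PRESENT  — 1 lookups
#2 VA=0x303016171BB (r,kernel):
  [0] read 0x1B idx=6: raw=0x27007 flags P=1 W=1 U=1 S=0
  [1] read 0x27 idx=12: raw=0x28007 flags P=1 W=1 U=1 S=0
  [2] read 0x28 idx=11: raw=0x29007 flags P=1 W=1 U=1 S=0
  [3] read 0x29 idx=23: raw=0x2D007 flags P=1 W=1 U=1 S=0
  ✓ 0x2D1BB  — 4 lookups

Access #2 fault: NONE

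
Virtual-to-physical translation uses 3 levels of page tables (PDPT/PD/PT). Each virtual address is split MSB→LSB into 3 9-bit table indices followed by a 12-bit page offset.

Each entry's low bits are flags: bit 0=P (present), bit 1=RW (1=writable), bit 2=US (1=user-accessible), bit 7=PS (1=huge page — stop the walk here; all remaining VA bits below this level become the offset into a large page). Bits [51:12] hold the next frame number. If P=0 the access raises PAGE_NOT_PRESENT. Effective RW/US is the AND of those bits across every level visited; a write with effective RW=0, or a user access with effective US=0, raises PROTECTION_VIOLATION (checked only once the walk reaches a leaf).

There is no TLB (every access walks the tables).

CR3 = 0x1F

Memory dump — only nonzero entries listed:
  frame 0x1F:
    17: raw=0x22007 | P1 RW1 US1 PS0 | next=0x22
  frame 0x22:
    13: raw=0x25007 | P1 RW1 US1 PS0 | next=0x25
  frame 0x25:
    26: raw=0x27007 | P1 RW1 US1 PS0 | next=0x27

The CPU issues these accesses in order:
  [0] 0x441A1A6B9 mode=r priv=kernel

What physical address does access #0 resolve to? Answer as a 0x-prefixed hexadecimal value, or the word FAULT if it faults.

Walk each access:
#0 VA=0x441A1A6B9 (r,kernel):
  L0: frame=0x1F idx=17 entry=0x22007 [P=1 RW=1 US=1 PS=0]
  L1: frame=0x22 idx=13 entry=0x25007 [P=1 RW=1 US=1 PS=0]
  L2: frame=0x25 idx=26 entry=0x27007 [P=1 RW=1 US=1 PS=0]
  ✓ 0x276B9  — 3 lookups

Access #0 PA: 0x276B9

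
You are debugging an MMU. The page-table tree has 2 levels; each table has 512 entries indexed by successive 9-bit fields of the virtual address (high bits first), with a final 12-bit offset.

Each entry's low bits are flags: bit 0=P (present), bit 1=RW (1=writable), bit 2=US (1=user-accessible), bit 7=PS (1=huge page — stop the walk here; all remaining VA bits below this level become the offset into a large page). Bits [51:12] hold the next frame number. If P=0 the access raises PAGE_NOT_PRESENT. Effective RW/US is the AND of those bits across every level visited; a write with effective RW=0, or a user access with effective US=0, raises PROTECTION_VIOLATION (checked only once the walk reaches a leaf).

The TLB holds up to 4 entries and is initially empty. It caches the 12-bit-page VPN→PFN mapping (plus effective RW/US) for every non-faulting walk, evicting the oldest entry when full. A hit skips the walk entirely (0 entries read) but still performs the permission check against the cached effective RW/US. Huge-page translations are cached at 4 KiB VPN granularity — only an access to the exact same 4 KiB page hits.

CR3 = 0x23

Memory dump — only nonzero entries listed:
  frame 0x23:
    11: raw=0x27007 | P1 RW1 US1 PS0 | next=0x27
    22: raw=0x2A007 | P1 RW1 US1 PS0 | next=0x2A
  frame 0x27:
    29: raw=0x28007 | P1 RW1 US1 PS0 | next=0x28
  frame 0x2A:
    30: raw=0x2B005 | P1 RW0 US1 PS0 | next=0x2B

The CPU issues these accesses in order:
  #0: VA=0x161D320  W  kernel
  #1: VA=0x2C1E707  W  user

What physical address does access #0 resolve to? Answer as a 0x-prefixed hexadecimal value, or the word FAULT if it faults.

Per-access translation:
#0 VA=0x161D320 (w,kernel):
  lvl0: tbl 0x23, slot 11 ⇒ 0x27007 (P1/RW1/US1/PS0)
  lvl1: tbl 0x27, slot 29 ⇒ 0x28007 (P1/RW1/US1/PS0)
  ⇒ phys 0x28320  [2 reads]
#1 VA=0x2C1E707 (w,user):
  lvl0: tbl 0x23, slot 22 ⇒ 0x2A007 (P1/RW1/US1/PS0)
  lvl1: tbl 0x2A, slot 30 ⇒ 0x2B005 (P1/RW0/US1/PS0)
  ⇒ fault: PROTECTION_VIOLATION  — 2 lookups

Access #0 PA: 0x28320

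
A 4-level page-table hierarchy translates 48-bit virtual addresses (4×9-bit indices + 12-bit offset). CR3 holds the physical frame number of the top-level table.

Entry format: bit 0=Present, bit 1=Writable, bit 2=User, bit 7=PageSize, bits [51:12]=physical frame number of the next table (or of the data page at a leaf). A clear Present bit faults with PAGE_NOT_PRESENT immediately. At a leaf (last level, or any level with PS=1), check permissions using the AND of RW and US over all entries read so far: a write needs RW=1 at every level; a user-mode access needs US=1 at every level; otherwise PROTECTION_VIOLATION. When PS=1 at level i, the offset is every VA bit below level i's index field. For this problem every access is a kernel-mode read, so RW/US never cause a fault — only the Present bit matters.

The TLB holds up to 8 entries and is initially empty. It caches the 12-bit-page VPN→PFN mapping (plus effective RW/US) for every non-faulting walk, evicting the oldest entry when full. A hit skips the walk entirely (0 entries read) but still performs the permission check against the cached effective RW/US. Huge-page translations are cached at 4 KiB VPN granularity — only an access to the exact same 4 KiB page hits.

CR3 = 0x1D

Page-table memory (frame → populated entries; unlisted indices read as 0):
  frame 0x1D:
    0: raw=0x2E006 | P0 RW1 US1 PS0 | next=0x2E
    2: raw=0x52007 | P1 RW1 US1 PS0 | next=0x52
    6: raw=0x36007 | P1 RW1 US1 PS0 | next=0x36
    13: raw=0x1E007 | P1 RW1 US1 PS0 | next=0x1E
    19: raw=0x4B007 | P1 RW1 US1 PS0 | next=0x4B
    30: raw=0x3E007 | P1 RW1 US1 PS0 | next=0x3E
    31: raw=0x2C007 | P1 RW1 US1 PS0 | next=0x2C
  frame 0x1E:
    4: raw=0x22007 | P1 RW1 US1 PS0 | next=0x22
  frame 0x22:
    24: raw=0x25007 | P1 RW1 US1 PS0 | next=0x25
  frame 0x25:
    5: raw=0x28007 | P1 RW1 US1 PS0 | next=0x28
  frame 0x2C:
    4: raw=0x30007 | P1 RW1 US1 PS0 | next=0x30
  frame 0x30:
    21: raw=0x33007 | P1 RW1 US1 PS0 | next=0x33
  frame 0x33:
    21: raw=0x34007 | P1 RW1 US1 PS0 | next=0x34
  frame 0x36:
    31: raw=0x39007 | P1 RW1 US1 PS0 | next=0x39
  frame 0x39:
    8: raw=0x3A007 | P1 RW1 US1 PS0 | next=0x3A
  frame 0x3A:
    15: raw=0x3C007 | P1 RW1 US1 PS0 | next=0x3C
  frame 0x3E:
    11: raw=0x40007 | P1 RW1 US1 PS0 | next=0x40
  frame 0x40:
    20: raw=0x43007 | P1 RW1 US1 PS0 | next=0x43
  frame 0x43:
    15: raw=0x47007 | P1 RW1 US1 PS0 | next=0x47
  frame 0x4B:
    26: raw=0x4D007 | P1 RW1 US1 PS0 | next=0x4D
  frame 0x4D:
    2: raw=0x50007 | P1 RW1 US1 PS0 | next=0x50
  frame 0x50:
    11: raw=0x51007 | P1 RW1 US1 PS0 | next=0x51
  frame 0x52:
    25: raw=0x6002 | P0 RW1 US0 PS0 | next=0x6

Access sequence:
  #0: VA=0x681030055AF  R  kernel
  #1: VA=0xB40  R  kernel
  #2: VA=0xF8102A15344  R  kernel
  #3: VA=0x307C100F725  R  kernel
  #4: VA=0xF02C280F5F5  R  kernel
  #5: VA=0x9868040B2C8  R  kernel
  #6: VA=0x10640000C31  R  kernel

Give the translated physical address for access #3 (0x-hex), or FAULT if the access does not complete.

Per-access translation:
#0 VA=0x681030055AF (r,kernel):
  L0 @0x1D[13] → 0x1E007  P=1,RW=1,US=1,PS=0
  L1 @0x1E[4] → 0x22007  P=1,RW=1,US=1,PS=0
  L2 @0x22[24] → 0x25007  P=1,RW=1,US=1,PS=0
  L3 @0x25[5] → 0x28007  P=1,RW=1,US=1,PS=0
  ✓ 0x285AF  — 4 lookups
#1 VA=0xB40 (r,kernel):
  L0 @0x1D[0] → 0x2E006  P=0,RW=1,US=1,PS=0
  → PAGE_NOT_PRESENT  (1 entries read)
#2 VA=0xF8102A15344 (r,kernel):
  L0 @0x1D[31] → 0x2C007  P=1,RW=1,US=1,PS=0
  L1 @0x2C[4] → 0x30007  P=1,RW=1,US=1,PS=0
  L2 @0x30[21] → 0x33007  P=1,RW=1,US=1,PS=0
  L3 @0x33[21] → 0x34007  P=1,RW=1,US=1,PS=0
  ✓ 0x34344  — 4 lookups
#3 VA=0x307C100F725 (r,kernel):
  L0 @0x1D[6] → 0x36007  P=1,RW=1,US=1,PS=0
  L1 @0x36[31] → 0x39007  P=1,RW=1,US=1,PS=0
  L2 @0x39[8] → 0x3A007  P=1,RW=1,US=1,PS=0
  L3 @0x3A[15] → 0x3C007  P=1,RW=1,US=1,PS=0
  ✓ 0x3C725  — 4 lookups
#4 VA=0xF02C280F5F5 (r,kernel):
  L0 @0x1D[30] → 0x3E007  P=1,RW=1,US=1,PS=0
  L1 @0x3E[11] → 0x40007  P=1,RW=1,US=1,PS=0
  L2 @0x40[20] → 0x43007  P=1,RW=1,US=1,PS=0
  L3 @0x43[15] → 0x47007  P=1,RW=1,US=1,PS=0
  ✓ 0x475F5  — 4 lookups
#5 VA=0x9868040B2C8 (r,kernel):
  L0 @0x1D[19] → 0x4B007  P=1,RW=1,US=1,PS=0
  L1 @0x4B[26] → 0x4D007  P=1,RW=1,US=1,PS=0
  L2 @0x4D[2] → 0x50007  P=1,RW=1,US=1,PS=0
  L3 @0x50[11] → 0x51007  P=1,RW=1,US=1,PS=0
  ✓ 0x512C8  — 4 lookups
#6 VA=0x10640000C31 (r,kernel):
  L0 @0x1D[2] → 0x52007  P=1,RW=1,US=1,PS=0
  L1 @0x52[25] → 0x6002  P=0,RW=1,US=0,PS=0
  → PAGE_NOT_PRESENT  (2 entries read)

Access #3 PA: 0x3C725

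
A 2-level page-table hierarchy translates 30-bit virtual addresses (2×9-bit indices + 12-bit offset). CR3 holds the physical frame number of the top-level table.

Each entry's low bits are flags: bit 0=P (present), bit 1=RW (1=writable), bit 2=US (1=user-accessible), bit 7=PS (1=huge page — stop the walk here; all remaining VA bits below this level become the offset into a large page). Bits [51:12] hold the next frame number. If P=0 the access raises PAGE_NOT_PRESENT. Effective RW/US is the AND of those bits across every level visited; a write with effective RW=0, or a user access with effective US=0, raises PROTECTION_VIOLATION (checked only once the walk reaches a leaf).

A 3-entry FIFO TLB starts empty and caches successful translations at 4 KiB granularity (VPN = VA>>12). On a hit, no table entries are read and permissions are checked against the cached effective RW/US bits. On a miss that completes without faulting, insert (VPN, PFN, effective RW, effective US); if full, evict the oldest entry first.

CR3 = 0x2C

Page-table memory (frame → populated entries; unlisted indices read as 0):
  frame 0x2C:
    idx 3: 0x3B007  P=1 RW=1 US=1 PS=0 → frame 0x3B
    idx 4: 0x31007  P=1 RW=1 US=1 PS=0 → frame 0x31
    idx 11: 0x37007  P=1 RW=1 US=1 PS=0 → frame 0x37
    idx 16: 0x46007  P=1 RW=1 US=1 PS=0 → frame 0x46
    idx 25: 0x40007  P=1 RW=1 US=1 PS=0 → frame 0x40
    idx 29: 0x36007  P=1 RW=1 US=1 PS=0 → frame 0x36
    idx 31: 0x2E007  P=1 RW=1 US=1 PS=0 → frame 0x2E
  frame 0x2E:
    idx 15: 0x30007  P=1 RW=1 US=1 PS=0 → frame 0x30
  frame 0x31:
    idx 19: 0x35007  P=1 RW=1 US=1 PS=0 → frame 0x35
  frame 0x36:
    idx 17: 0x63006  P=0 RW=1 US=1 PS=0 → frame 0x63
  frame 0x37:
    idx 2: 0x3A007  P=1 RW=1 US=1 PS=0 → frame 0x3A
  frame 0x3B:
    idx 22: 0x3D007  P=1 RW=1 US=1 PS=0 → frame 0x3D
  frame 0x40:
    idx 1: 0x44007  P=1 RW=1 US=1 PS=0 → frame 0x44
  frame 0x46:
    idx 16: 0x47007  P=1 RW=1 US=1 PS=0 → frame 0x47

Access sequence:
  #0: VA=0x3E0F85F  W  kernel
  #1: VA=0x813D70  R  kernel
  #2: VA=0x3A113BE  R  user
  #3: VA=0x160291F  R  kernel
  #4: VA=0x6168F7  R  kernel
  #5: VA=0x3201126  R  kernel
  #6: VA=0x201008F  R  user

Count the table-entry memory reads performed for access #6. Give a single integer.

Trace:
#0 VA=0x3E0F85F (w,kernel):
  lvl0: tbl 0x2C, slot 31 ⇒ 0x2E007 (P1/RW1/US1/PS0)
  lvl1: tbl 0x2E, slot 15 ⇒ 0x30007 (P1/RW1/US1/PS0)
  ✓ 0x3085F  — 2 lookups
#1 VA=0x813D70 (r,kernel):
  lvl0: tbl 0x2C, slot 4 ⇒ 0x31007 (P1/RW1/US1/PS0)
  lvl1: tbl 0x31, slot 19 ⇒ 0x35007 (P1/RW1/US1/PS0)
  ✓ 0x35D70  — 2 lookups
#2 VA=0x3A113BE (r,user):
  lvl0: tbl 0x2C, slot 29 ⇒ 0x36007 (P1/RW1/US1/PS0)
  lvl1: tbl 0x36, slot 17 ⇒ 0x63006 (P0/RW1/US1/PS0)
  ⇒ fault: PAGE_NOT_PRESENT  — 2 lookups
#3 VA=0x160291F (r,kernel):
  lvl0: tbl 0x2C, slot 11 ⇒ 0x37007 (P1/RW1/US1/PS0)
  lvl1: tbl 0x37, slot 2 ⇒ 0x3A007 (P1/RW1/US1/PS0)
  ✓ 0x3A91F  — 2 lookups
#4 VA=0x6168F7 (r,kernel):
  lvl0: tbl 0x2C, slot 3 ⇒ 0x3B007 (P1/RW1/US1/PS0)
  lvl1: tbl 0x3B, slot 22 ⇒ 0x3D007 (P1/RW1/US1/PS0)
  ✓ 0x3D8F7  — 2 lookups
#5 VA=0x3201126 (r,kernel):
  lvl0: tbl 0x2C, slot 25 ⇒ 0x40007 (P1/RW1/US1/PS0)
  lvl1: tbl 0x40, slot 1 ⇒ 0x44007 (P1/RW1/US1/PS0)
  ✓ 0x44126  — 2 lookups
#6 VA=0x201008F (r,user):
  lvl0: tbl 0x2C, slot 16 ⇒ 0x46007 (P1/RW1/US1/PS0)
  lvl1: tbl 0x46, slot 16 ⇒ 0x47007 (P1/RW1/US1/PS0)
  ✓ 0x4708F  — 2 lookups

Entries read for #6: 2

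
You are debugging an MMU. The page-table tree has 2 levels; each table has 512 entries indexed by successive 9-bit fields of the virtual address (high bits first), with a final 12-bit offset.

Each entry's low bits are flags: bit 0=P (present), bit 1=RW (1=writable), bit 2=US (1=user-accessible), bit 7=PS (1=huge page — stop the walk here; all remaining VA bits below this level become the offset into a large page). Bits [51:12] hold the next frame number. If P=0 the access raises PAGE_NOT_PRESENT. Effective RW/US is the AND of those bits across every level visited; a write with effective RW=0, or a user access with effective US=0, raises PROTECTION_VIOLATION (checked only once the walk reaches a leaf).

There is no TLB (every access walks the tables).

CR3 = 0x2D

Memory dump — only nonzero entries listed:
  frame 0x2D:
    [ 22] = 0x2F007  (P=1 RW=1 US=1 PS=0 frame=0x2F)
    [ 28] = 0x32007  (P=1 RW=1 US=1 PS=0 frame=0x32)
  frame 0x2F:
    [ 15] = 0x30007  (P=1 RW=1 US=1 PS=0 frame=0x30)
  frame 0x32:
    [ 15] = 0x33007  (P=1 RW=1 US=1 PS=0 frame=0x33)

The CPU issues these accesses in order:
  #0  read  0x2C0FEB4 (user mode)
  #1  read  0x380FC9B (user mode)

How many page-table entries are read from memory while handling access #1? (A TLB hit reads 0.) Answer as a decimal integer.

Per-access translation:
#0 VA=0x2C0FEB4 (r,user):
  L0: frame=0x2D idx=22 entry=0x2F007 [P=1 RW=1 US=1 PS=0]
  L1: frame=0x2F idx=15 entry=0x30007 [P=1 RW=1 US=1 PS=0]
  → PA=0x30EB4  (2 entries read)
#1 VA=0x380FC9B (r,user):
  L0: frame=0x2D idx=28 entry=0x32007 [P=1 RW=1 US=1 PS=0]
  L1: frame=0x32 idx=15 entry=0x33007 [P=1 RW=1 US=1 PS=0]
  → PA=0x33C9B  (2 entries read)

Entries read for #1: 2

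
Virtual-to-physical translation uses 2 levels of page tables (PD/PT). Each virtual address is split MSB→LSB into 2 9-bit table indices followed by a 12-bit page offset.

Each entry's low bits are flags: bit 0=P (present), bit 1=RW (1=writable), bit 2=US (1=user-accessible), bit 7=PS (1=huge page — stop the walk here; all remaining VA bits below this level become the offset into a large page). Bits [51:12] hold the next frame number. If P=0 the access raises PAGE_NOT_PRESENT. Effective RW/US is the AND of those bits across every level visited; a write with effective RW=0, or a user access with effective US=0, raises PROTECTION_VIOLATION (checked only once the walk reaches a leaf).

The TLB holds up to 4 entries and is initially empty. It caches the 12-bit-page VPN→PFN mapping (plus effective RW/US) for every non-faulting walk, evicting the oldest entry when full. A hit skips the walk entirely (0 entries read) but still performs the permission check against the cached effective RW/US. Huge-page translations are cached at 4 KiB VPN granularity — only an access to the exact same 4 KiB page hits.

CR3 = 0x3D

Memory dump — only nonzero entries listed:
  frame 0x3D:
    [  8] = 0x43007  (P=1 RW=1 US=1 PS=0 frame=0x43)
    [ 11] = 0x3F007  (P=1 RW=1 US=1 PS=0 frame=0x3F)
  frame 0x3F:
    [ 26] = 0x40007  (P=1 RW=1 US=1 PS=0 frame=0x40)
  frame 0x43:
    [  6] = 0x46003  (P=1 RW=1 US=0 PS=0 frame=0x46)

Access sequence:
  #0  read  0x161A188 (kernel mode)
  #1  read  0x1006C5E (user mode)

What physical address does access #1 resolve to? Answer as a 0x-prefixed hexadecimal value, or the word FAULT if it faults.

Trace:
#0 VA=0x161A188 (r,kernel):
  L0: frame=0x3D idx=11 entry=0x3F007 [P=1 RW=1 US=1 PS=0]
  L1: frame=0x3F idx=26 entry=0x40007 [P=1 RW=1 US=1 PS=0]
  ⇒ phys 0x40188  [2 reads]
#1 VA=0x1006C5E (r,user):
  L0: frame=0x3D idx=8 entry=0x43007 [P=1 RW=1 US=1 PS=0]
  L1: frame=0x43 idx=6 entry=0x46003 [P=1 RW=1 US=0 PS=0]
  ⇒ fault: PROTECTION_VIOLATION  — 2 lookups

Access #1 PA: FAULT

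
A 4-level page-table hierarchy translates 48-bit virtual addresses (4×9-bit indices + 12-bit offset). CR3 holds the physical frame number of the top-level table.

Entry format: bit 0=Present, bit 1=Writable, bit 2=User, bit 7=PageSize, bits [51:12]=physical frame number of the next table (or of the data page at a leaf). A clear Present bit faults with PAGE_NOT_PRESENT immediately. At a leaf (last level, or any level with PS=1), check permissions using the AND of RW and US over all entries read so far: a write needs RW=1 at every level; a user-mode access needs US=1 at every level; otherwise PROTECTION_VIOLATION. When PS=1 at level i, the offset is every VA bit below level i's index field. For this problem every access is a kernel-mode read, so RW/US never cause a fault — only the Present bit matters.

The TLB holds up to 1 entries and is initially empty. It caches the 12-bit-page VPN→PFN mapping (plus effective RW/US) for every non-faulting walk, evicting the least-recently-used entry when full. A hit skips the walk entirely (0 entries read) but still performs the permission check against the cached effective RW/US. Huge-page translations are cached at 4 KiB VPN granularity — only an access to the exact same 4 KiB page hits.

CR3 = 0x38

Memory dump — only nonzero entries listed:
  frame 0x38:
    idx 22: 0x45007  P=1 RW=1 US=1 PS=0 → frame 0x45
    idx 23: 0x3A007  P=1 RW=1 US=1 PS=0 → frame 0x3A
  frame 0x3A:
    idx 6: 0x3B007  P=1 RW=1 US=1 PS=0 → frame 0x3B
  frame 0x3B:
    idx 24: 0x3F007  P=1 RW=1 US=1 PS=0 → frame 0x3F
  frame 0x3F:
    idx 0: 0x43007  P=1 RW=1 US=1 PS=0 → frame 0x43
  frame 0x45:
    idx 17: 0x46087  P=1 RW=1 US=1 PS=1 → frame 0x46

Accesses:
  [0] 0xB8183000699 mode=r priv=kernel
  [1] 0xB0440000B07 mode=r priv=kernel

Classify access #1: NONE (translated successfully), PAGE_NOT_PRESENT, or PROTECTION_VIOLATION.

Walk each access:
#0 VA=0xB8183000699 (r,kernel):
  L0 @0x38[23] → 0x3A007  P=1,RW=1,US=1,PS=0
  L1 @0x3A[6] → 0x3B007  P=1,RW=1,US=1,PS=0
  L2 @0x3B[24] → 0x3F007  P=1,RW=1,US=1,PS=0
  L3 @0x3F[0] → 0x43007  P=1,RW=1,US=1,PS=0
  → PA=0x43699  (4 entries read)
#1 VA=0xB0440000B07 (r,kernel):
  L0 @0x38[22] → 0x45007  P=1,RW=1,US=1,PS=0
  L1 @0x45[17] → 0x46087  P=1,RW=1,US=1,PS=1
  → PA=0x46B07 (huge @L1)  (2 entries read)

Access #1 fault: NONE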